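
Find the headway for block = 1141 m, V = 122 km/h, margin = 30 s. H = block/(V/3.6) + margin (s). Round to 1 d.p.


V = 122 / 3.6 = 33.8889 m/s
Block traversal time = 1141 / 33.8889 = 33.6689 s
Headway = 33.6689 + 30
Headway = 63.7 s

63.7


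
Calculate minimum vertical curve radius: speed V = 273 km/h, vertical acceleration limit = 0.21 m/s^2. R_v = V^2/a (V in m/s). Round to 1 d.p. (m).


Convert speed: V = 273 / 3.6 = 75.8333 m/s
V^2 = 5750.6944 m^2/s^2
R_v = 5750.6944 / 0.21
R_v = 27384.3 m

27384.3


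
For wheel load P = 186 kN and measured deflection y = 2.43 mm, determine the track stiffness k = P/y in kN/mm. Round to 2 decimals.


Track stiffness k = P / y
k = 186 / 2.43
k = 76.54 kN/mm

76.54


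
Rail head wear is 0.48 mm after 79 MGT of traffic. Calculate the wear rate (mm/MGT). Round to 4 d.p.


Wear rate = total wear / cumulative tonnage
Rate = 0.48 / 79
Rate = 0.0061 mm/MGT

0.0061


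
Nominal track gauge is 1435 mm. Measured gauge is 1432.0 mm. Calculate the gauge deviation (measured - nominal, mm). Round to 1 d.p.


Deviation = measured - nominal
Deviation = 1432.0 - 1435
Deviation = -3.0 mm

-3.0


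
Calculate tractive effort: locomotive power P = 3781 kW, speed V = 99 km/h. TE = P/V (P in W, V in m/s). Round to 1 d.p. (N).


Convert: P = 3781 kW = 3781000 W
V = 99 / 3.6 = 27.5 m/s
TE = 3781000 / 27.5
TE = 137490.9 N

137490.9


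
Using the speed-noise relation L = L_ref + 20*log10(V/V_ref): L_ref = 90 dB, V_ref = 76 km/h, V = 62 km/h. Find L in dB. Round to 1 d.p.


V/V_ref = 62 / 76 = 0.815789
log10(0.815789) = -0.088422
20 * -0.088422 = -1.7684
L = 90 + -1.7684 = 88.2 dB

88.2


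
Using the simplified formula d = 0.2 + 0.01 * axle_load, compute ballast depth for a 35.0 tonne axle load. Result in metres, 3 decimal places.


d = 0.2 + 0.01 * 35.0
d = 0.2 + 0.35
d = 0.550 m

0.550


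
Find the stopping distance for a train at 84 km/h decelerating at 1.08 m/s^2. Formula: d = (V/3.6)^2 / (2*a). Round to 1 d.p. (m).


Convert speed: V = 84 / 3.6 = 23.3333 m/s
V^2 = 544.4444
d = 544.4444 / (2 * 1.08)
d = 544.4444 / 2.16
d = 252.1 m

252.1


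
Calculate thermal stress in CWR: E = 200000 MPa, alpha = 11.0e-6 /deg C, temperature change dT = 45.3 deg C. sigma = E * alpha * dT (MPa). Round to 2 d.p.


sigma = E * alpha * dT
sigma = 200000 * 11.0e-6 * 45.3
sigma = 2.2 * 45.3
sigma = 99.66 MPa

99.66


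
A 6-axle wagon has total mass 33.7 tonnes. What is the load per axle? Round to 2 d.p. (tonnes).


Load per axle = total weight / number of axles
Load = 33.7 / 6
Load = 5.62 tonnes

5.62


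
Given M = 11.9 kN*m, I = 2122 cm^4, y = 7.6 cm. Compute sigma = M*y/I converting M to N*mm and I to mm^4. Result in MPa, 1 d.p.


Convert units:
M = 11.9 kN*m = 11900000 N*mm
y = 7.6 cm = 76 mm
I = 2122 cm^4 = 21220000 mm^4
sigma = 11900000 * 76 / 21220000
sigma = 42.6 MPa

42.6


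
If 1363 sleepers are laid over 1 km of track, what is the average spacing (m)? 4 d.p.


Spacing = 1000 m / number of sleepers
Spacing = 1000 / 1363
Spacing = 0.7337 m

0.7337


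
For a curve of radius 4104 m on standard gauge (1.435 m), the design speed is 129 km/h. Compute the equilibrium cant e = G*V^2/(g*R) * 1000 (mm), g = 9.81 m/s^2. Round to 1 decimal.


Convert speed: V = 129 / 3.6 = 35.8333 m/s
Apply formula: e = 1.435 * 35.8333^2 / (9.81 * 4104)
e = 1.435 * 1284.0278 / 40260.24
e = 0.045767 m = 45.8 mm

45.8


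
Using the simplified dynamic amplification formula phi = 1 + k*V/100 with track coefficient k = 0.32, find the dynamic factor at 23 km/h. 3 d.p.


phi = 1 + k * V / 100
phi = 1 + 0.32 * 23 / 100
phi = 1 + 0.0736
phi = 1.074

1.074


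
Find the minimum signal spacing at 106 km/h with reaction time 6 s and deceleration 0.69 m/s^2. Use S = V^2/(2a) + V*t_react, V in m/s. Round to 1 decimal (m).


V = 106 / 3.6 = 29.4444 m/s
Braking distance = 29.4444^2 / (2*0.69) = 628.243 m
Sighting distance = 29.4444 * 6 = 176.6667 m
S = 628.243 + 176.6667 = 804.9 m

804.9


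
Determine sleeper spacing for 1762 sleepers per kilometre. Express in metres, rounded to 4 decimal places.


Spacing = 1000 m / number of sleepers
Spacing = 1000 / 1762
Spacing = 0.5675 m

0.5675


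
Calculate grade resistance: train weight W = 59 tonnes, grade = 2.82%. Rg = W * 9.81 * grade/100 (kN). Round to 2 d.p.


Rg = W * 9.81 * grade / 100
Rg = 59 * 9.81 * 2.82 / 100
Rg = 578.79 * 0.0282
Rg = 16.32 kN

16.32


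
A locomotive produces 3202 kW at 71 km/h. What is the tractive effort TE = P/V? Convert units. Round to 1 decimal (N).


Convert: P = 3202 kW = 3202000 W
V = 71 / 3.6 = 19.7222 m/s
TE = 3202000 / 19.7222
TE = 162354.9 N

162354.9


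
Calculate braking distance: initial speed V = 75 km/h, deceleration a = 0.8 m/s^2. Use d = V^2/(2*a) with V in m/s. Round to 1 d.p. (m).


Convert speed: V = 75 / 3.6 = 20.8333 m/s
V^2 = 434.0278
d = 434.0278 / (2 * 0.8)
d = 434.0278 / 1.6
d = 271.3 m

271.3


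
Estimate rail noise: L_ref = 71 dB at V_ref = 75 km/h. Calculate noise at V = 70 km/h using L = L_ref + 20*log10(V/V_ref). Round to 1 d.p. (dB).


V/V_ref = 70 / 75 = 0.933333
log10(0.933333) = -0.029963
20 * -0.029963 = -0.5993
L = 71 + -0.5993 = 70.4 dB

70.4


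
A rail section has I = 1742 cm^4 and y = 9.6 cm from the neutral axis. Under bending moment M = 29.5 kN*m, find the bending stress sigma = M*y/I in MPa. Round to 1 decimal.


Convert units:
M = 29.5 kN*m = 29500000 N*mm
y = 9.6 cm = 96 mm
I = 1742 cm^4 = 17420000 mm^4
sigma = 29500000 * 96 / 17420000
sigma = 162.6 MPa

162.6


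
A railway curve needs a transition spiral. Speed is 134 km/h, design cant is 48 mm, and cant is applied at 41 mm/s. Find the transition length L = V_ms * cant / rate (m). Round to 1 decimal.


Convert speed: V = 134 / 3.6 = 37.2222 m/s
L = 37.2222 * 48 / 41
L = 1786.6667 / 41
L = 43.6 m

43.6


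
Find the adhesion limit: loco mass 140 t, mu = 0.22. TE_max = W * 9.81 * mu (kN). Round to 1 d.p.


TE_max = W * g * mu
TE_max = 140 * 9.81 * 0.22
TE_max = 1373.4 * 0.22
TE_max = 302.1 kN

302.1


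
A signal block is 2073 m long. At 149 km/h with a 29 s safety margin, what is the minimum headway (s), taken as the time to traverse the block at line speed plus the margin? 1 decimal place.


V = 149 / 3.6 = 41.3889 m/s
Block traversal time = 2073 / 41.3889 = 50.0859 s
Headway = 50.0859 + 29
Headway = 79.1 s

79.1


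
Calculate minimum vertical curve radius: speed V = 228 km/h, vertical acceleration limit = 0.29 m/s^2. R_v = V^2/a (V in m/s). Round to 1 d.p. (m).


Convert speed: V = 228 / 3.6 = 63.3333 m/s
V^2 = 4011.1111 m^2/s^2
R_v = 4011.1111 / 0.29
R_v = 13831.4 m

13831.4


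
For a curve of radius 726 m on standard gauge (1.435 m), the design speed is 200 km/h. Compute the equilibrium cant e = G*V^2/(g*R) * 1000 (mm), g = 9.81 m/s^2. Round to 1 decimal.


Convert speed: V = 200 / 3.6 = 55.5556 m/s
Apply formula: e = 1.435 * 55.5556^2 / (9.81 * 726)
e = 1.435 * 3086.4198 / 7122.06
e = 0.621872 m = 621.9 mm

621.9


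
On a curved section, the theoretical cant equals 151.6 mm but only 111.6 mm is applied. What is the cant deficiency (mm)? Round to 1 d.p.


Cant deficiency = equilibrium cant - actual cant
CD = 151.6 - 111.6
CD = 40.0 mm

40.0


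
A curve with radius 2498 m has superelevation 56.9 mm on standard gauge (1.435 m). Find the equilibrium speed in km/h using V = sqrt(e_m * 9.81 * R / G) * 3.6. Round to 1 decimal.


Convert cant: e = 56.9 mm = 0.0569 m
V_ms = sqrt(0.0569 * 9.81 * 2498 / 1.435)
V_ms = sqrt(971.67674) = 31.1717 m/s
V = 31.1717 * 3.6 = 112.2 km/h

112.2


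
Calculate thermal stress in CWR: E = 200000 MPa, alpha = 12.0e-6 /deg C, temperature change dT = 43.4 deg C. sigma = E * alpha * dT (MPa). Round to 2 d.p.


sigma = E * alpha * dT
sigma = 200000 * 12.0e-6 * 43.4
sigma = 2.4 * 43.4
sigma = 104.16 MPa

104.16


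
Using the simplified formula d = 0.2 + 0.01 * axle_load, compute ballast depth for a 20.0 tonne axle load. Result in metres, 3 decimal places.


d = 0.2 + 0.01 * 20.0
d = 0.2 + 0.2
d = 0.400 m

0.400


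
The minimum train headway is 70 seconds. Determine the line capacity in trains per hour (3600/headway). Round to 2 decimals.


Capacity = 3600 / headway
Capacity = 3600 / 70
Capacity = 51.43 trains/hour

51.43


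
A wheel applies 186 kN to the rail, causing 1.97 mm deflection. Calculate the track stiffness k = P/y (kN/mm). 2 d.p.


Track stiffness k = P / y
k = 186 / 1.97
k = 94.42 kN/mm

94.42


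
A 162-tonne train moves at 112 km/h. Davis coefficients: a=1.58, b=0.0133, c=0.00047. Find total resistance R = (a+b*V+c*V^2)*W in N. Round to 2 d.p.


b*V = 0.0133 * 112 = 1.4896
c*V^2 = 0.00047 * 12544 = 5.89568
R_per_t = 1.58 + 1.4896 + 5.89568 = 8.96528 N/t
R_total = 8.96528 * 162 = 1452.38 N

1452.38


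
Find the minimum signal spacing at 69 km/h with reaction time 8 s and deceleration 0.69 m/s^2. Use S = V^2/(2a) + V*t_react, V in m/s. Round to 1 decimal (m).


V = 69 / 3.6 = 19.1667 m/s
Braking distance = 19.1667^2 / (2*0.69) = 266.2037 m
Sighting distance = 19.1667 * 8 = 153.3333 m
S = 266.2037 + 153.3333 = 419.5 m

419.5


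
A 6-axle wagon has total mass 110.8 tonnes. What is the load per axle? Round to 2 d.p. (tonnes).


Load per axle = total weight / number of axles
Load = 110.8 / 6
Load = 18.47 tonnes

18.47


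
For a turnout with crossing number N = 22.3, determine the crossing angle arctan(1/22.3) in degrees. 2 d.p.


1/N = 1/22.3 = 0.044843
angle = arctan(0.044843) = 0.044813 rad
angle = 0.044813 * 180/pi = 2.57 degrees

2.57


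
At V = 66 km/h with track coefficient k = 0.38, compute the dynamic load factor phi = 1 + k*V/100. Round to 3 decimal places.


phi = 1 + k * V / 100
phi = 1 + 0.38 * 66 / 100
phi = 1 + 0.2508
phi = 1.251

1.251


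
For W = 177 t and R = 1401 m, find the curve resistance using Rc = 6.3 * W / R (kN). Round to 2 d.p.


Rc = 6.3 * W / R
Rc = 6.3 * 177 / 1401
Rc = 1115.1 / 1401
Rc = 0.80 kN

0.80


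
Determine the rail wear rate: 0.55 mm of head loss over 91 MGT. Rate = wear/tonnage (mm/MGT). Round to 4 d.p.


Wear rate = total wear / cumulative tonnage
Rate = 0.55 / 91
Rate = 0.0060 mm/MGT

0.0060


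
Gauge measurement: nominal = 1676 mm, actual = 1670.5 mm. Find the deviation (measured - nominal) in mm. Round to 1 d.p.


Deviation = measured - nominal
Deviation = 1670.5 - 1676
Deviation = -5.5 mm

-5.5


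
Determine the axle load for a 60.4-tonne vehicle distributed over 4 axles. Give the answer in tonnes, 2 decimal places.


Load per axle = total weight / number of axles
Load = 60.4 / 4
Load = 15.10 tonnes

15.10


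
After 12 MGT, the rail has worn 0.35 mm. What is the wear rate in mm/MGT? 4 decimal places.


Wear rate = total wear / cumulative tonnage
Rate = 0.35 / 12
Rate = 0.0292 mm/MGT

0.0292


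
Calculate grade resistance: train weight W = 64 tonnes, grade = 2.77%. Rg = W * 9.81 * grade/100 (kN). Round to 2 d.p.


Rg = W * 9.81 * grade / 100
Rg = 64 * 9.81 * 2.77 / 100
Rg = 627.84 * 0.0277
Rg = 17.39 kN

17.39


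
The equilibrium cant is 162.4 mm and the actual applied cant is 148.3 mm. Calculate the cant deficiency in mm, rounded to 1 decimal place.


Cant deficiency = equilibrium cant - actual cant
CD = 162.4 - 148.3
CD = 14.1 mm

14.1


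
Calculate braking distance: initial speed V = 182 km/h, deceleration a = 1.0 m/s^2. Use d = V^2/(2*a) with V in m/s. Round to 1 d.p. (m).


Convert speed: V = 182 / 3.6 = 50.5556 m/s
V^2 = 2555.8642
d = 2555.8642 / (2 * 1.0)
d = 2555.8642 / 2.0
d = 1277.9 m

1277.9


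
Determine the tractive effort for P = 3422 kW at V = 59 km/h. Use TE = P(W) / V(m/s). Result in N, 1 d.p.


Convert: P = 3422 kW = 3422000 W
V = 59 / 3.6 = 16.3889 m/s
TE = 3422000 / 16.3889
TE = 208800.0 N

208800.0


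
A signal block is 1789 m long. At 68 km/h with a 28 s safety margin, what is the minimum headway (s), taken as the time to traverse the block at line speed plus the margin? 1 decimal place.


V = 68 / 3.6 = 18.8889 m/s
Block traversal time = 1789 / 18.8889 = 94.7118 s
Headway = 94.7118 + 28
Headway = 122.7 s

122.7


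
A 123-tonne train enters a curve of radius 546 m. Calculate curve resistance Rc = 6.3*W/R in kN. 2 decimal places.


Rc = 6.3 * W / R
Rc = 6.3 * 123 / 546
Rc = 774.9 / 546
Rc = 1.42 kN

1.42


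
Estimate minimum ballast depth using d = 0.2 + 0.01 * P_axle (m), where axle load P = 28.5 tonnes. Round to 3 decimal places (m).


d = 0.2 + 0.01 * 28.5
d = 0.2 + 0.285
d = 0.485 m

0.485


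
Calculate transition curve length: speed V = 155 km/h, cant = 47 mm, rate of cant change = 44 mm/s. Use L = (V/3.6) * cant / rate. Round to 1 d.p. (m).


Convert speed: V = 155 / 3.6 = 43.0556 m/s
L = 43.0556 * 47 / 44
L = 2023.6111 / 44
L = 46.0 m

46.0


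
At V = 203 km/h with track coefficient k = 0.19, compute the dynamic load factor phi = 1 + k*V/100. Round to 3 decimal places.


phi = 1 + k * V / 100
phi = 1 + 0.19 * 203 / 100
phi = 1 + 0.3857
phi = 1.386

1.386


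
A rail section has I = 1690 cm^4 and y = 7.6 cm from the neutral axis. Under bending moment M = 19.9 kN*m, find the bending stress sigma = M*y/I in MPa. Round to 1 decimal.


Convert units:
M = 19.9 kN*m = 19900000 N*mm
y = 7.6 cm = 76 mm
I = 1690 cm^4 = 16900000 mm^4
sigma = 19900000 * 76 / 16900000
sigma = 89.5 MPa

89.5


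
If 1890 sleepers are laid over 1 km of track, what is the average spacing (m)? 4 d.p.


Spacing = 1000 m / number of sleepers
Spacing = 1000 / 1890
Spacing = 0.5291 m

0.5291


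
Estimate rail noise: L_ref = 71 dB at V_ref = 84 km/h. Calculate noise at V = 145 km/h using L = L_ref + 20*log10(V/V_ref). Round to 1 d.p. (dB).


V/V_ref = 145 / 84 = 1.72619
log10(1.72619) = 0.237089
20 * 0.237089 = 4.7418
L = 71 + 4.7418 = 75.7 dB

75.7


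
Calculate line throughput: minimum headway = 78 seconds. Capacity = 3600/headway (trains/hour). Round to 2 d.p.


Capacity = 3600 / headway
Capacity = 3600 / 78
Capacity = 46.15 trains/hour

46.15


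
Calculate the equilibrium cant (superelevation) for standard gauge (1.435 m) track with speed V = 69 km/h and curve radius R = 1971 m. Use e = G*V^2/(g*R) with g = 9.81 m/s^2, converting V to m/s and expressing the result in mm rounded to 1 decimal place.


Convert speed: V = 69 / 3.6 = 19.1667 m/s
Apply formula: e = 1.435 * 19.1667^2 / (9.81 * 1971)
e = 1.435 * 367.3611 / 19335.51
e = 0.027264 m = 27.3 mm

27.3


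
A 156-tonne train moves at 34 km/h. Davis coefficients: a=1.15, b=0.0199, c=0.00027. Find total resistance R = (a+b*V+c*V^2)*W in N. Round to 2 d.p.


b*V = 0.0199 * 34 = 0.6766
c*V^2 = 0.00027 * 1156 = 0.31212
R_per_t = 1.15 + 0.6766 + 0.31212 = 2.13872 N/t
R_total = 2.13872 * 156 = 333.64 N

333.64


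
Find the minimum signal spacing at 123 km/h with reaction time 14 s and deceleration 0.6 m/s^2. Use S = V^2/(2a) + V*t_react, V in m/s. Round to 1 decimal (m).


V = 123 / 3.6 = 34.1667 m/s
Braking distance = 34.1667^2 / (2*0.6) = 972.8009 m
Sighting distance = 34.1667 * 14 = 478.3333 m
S = 972.8009 + 478.3333 = 1451.1 m

1451.1


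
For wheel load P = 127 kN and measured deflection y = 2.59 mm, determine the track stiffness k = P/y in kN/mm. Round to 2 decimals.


Track stiffness k = P / y
k = 127 / 2.59
k = 49.03 kN/mm

49.03


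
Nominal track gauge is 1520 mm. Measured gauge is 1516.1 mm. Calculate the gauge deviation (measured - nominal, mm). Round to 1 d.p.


Deviation = measured - nominal
Deviation = 1516.1 - 1520
Deviation = -3.9 mm

-3.9


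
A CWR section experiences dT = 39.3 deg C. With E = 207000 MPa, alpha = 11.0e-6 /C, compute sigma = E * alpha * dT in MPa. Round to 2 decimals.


sigma = E * alpha * dT
sigma = 207000 * 11.0e-6 * 39.3
sigma = 2.277 * 39.3
sigma = 89.49 MPa

89.49


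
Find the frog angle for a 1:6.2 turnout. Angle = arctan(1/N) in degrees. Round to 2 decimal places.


1/N = 1/6.2 = 0.16129
angle = arctan(0.16129) = 0.159913 rad
angle = 0.159913 * 180/pi = 9.16 degrees

9.16


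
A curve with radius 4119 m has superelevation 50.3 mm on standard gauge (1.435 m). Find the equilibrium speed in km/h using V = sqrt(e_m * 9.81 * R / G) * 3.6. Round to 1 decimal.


Convert cant: e = 50.3 mm = 0.0503 m
V_ms = sqrt(0.0503 * 9.81 * 4119 / 1.435)
V_ms = sqrt(1416.370534) = 37.6347 m/s
V = 37.6347 * 3.6 = 135.5 km/h

135.5


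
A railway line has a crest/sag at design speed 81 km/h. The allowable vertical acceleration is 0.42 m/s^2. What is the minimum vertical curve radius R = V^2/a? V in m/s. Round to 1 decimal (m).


Convert speed: V = 81 / 3.6 = 22.5 m/s
V^2 = 506.25 m^2/s^2
R_v = 506.25 / 0.42
R_v = 1205.4 m

1205.4


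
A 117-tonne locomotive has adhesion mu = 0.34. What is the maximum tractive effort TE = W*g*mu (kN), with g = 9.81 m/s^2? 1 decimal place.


TE_max = W * g * mu
TE_max = 117 * 9.81 * 0.34
TE_max = 1147.77 * 0.34
TE_max = 390.2 kN

390.2


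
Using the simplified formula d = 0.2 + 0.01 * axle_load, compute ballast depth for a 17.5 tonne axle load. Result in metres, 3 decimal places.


d = 0.2 + 0.01 * 17.5
d = 0.2 + 0.175
d = 0.375 m

0.375


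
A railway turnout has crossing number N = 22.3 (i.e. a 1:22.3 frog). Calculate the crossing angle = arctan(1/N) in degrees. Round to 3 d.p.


1/N = 1/22.3 = 0.044843
angle = arctan(0.044843) = 0.044813 rad
angle = 0.044813 * 180/pi = 2.568 degrees

2.568


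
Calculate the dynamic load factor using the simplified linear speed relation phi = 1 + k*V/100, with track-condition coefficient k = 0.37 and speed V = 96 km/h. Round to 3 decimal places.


phi = 1 + k * V / 100
phi = 1 + 0.37 * 96 / 100
phi = 1 + 0.3552
phi = 1.355

1.355


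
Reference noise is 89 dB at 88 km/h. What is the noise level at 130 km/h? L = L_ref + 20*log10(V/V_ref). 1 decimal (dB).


V/V_ref = 130 / 88 = 1.477273
log10(1.477273) = 0.169461
20 * 0.169461 = 3.3892
L = 89 + 3.3892 = 92.4 dB

92.4


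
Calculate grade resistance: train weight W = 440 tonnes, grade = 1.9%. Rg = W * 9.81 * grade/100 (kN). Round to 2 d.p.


Rg = W * 9.81 * grade / 100
Rg = 440 * 9.81 * 1.9 / 100
Rg = 4316.4 * 0.019
Rg = 82.01 kN

82.01


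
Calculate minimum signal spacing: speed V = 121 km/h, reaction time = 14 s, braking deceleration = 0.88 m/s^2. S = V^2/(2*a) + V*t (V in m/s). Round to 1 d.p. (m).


V = 121 / 3.6 = 33.6111 m/s
Braking distance = 33.6111^2 / (2*0.88) = 641.8789 m
Sighting distance = 33.6111 * 14 = 470.5556 m
S = 641.8789 + 470.5556 = 1112.4 m

1112.4


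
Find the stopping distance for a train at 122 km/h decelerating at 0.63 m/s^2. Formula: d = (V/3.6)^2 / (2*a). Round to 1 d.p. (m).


Convert speed: V = 122 / 3.6 = 33.8889 m/s
V^2 = 1148.4568
d = 1148.4568 / (2 * 0.63)
d = 1148.4568 / 1.26
d = 911.5 m

911.5


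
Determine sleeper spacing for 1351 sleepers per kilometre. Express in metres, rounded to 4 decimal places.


Spacing = 1000 m / number of sleepers
Spacing = 1000 / 1351
Spacing = 0.7402 m

0.7402


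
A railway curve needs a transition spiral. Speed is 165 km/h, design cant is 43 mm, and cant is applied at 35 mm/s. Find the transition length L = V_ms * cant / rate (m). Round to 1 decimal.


Convert speed: V = 165 / 3.6 = 45.8333 m/s
L = 45.8333 * 43 / 35
L = 1970.8333 / 35
L = 56.3 m

56.3


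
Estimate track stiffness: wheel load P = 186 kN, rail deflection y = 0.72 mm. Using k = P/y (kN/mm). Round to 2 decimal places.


Track stiffness k = P / y
k = 186 / 0.72
k = 258.33 kN/mm

258.33


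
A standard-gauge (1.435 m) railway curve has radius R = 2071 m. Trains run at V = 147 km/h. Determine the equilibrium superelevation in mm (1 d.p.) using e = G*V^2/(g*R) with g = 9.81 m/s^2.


Convert speed: V = 147 / 3.6 = 40.8333 m/s
Apply formula: e = 1.435 * 40.8333^2 / (9.81 * 2071)
e = 1.435 * 1667.3611 / 20316.51
e = 0.117769 m = 117.8 mm

117.8


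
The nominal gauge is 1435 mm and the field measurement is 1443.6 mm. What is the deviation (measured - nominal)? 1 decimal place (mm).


Deviation = measured - nominal
Deviation = 1443.6 - 1435
Deviation = 8.6 mm

8.6


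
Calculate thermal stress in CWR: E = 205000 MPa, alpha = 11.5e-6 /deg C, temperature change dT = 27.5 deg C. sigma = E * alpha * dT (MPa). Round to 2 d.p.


sigma = E * alpha * dT
sigma = 205000 * 11.5e-6 * 27.5
sigma = 2.3575 * 27.5
sigma = 64.83 MPa

64.83


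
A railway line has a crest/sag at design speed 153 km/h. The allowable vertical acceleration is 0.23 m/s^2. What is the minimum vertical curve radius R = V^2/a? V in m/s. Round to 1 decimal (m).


Convert speed: V = 153 / 3.6 = 42.5 m/s
V^2 = 1806.25 m^2/s^2
R_v = 1806.25 / 0.23
R_v = 7853.3 m

7853.3


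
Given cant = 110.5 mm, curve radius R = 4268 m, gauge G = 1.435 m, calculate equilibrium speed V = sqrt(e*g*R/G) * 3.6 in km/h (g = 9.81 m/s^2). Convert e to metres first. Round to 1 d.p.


Convert cant: e = 110.5 mm = 0.1105 m
V_ms = sqrt(0.1105 * 9.81 * 4268 / 1.435)
V_ms = sqrt(3224.065045) = 56.7809 m/s
V = 56.7809 * 3.6 = 204.4 km/h

204.4


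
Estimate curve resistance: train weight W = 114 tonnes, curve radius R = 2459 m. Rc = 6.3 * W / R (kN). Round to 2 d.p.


Rc = 6.3 * W / R
Rc = 6.3 * 114 / 2459
Rc = 718.2 / 2459
Rc = 0.29 kN

0.29


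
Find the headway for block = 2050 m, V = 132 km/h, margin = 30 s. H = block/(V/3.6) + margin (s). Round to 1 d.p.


V = 132 / 3.6 = 36.6667 m/s
Block traversal time = 2050 / 36.6667 = 55.9091 s
Headway = 55.9091 + 30
Headway = 85.9 s

85.9


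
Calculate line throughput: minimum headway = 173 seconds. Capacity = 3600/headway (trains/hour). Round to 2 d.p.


Capacity = 3600 / headway
Capacity = 3600 / 173
Capacity = 20.81 trains/hour

20.81


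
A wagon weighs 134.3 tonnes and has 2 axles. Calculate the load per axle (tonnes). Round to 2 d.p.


Load per axle = total weight / number of axles
Load = 134.3 / 2
Load = 67.15 tonnes

67.15


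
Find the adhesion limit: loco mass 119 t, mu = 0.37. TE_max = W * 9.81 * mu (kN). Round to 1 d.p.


TE_max = W * g * mu
TE_max = 119 * 9.81 * 0.37
TE_max = 1167.39 * 0.37
TE_max = 431.9 kN

431.9


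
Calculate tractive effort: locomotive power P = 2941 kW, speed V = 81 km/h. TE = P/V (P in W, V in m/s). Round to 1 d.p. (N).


Convert: P = 2941 kW = 2941000 W
V = 81 / 3.6 = 22.5 m/s
TE = 2941000 / 22.5
TE = 130711.1 N

130711.1


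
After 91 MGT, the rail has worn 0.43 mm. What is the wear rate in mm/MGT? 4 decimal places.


Wear rate = total wear / cumulative tonnage
Rate = 0.43 / 91
Rate = 0.0047 mm/MGT

0.0047


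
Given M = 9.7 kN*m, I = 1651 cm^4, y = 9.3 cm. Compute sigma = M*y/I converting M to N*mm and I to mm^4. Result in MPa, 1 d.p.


Convert units:
M = 9.7 kN*m = 9700000 N*mm
y = 9.3 cm = 93 mm
I = 1651 cm^4 = 16510000 mm^4
sigma = 9700000 * 93 / 16510000
sigma = 54.6 MPa

54.6


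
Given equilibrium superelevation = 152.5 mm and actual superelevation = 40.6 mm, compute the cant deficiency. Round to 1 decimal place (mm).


Cant deficiency = equilibrium cant - actual cant
CD = 152.5 - 40.6
CD = 111.9 mm

111.9


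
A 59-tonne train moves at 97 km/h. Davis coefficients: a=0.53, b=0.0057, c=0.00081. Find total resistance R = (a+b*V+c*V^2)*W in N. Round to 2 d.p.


b*V = 0.0057 * 97 = 0.5529
c*V^2 = 0.00081 * 9409 = 7.62129
R_per_t = 0.53 + 0.5529 + 7.62129 = 8.70419 N/t
R_total = 8.70419 * 59 = 513.55 N

513.55


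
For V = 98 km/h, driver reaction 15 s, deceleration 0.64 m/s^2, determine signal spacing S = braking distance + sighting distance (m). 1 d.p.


V = 98 / 3.6 = 27.2222 m/s
Braking distance = 27.2222^2 / (2*0.64) = 578.9448 m
Sighting distance = 27.2222 * 15 = 408.3333 m
S = 578.9448 + 408.3333 = 987.3 m

987.3


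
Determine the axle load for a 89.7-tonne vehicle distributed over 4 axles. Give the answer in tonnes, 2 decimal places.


Load per axle = total weight / number of axles
Load = 89.7 / 4
Load = 22.43 tonnes

22.43


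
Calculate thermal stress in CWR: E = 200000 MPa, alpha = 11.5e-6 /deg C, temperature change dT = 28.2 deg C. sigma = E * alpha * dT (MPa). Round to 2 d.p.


sigma = E * alpha * dT
sigma = 200000 * 11.5e-6 * 28.2
sigma = 2.3 * 28.2
sigma = 64.86 MPa

64.86


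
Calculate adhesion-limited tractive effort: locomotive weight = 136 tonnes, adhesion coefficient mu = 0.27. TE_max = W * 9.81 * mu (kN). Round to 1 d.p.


TE_max = W * g * mu
TE_max = 136 * 9.81 * 0.27
TE_max = 1334.16 * 0.27
TE_max = 360.2 kN

360.2


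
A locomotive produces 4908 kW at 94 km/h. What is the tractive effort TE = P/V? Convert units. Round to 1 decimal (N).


Convert: P = 4908 kW = 4908000 W
V = 94 / 3.6 = 26.1111 m/s
TE = 4908000 / 26.1111
TE = 187966.0 N

187966.0


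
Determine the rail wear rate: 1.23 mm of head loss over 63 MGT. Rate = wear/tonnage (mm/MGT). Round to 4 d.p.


Wear rate = total wear / cumulative tonnage
Rate = 1.23 / 63
Rate = 0.0195 mm/MGT

0.0195


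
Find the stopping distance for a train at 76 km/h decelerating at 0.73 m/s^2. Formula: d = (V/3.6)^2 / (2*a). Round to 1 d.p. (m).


Convert speed: V = 76 / 3.6 = 21.1111 m/s
V^2 = 445.679
d = 445.679 / (2 * 0.73)
d = 445.679 / 1.46
d = 305.3 m

305.3


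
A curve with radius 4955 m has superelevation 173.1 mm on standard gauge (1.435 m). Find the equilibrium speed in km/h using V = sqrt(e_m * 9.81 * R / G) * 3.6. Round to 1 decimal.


Convert cant: e = 173.1 mm = 0.1731 m
V_ms = sqrt(0.1731 * 9.81 * 4955 / 1.435)
V_ms = sqrt(5863.512199) = 76.5736 m/s
V = 76.5736 * 3.6 = 275.7 km/h

275.7


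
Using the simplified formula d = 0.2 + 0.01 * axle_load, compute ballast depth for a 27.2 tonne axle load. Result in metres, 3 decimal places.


d = 0.2 + 0.01 * 27.2
d = 0.2 + 0.272
d = 0.472 m

0.472


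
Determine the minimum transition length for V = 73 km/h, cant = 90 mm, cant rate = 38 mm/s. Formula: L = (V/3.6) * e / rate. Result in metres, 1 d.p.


Convert speed: V = 73 / 3.6 = 20.2778 m/s
L = 20.2778 * 90 / 38
L = 1825.0 / 38
L = 48.0 m

48.0


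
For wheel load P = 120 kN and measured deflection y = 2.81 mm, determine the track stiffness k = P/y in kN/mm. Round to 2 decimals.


Track stiffness k = P / y
k = 120 / 2.81
k = 42.70 kN/mm

42.70


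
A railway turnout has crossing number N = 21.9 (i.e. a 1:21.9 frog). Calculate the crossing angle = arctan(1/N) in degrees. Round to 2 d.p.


1/N = 1/21.9 = 0.045662
angle = arctan(0.045662) = 0.04563 rad
angle = 0.04563 * 180/pi = 2.61 degrees

2.61


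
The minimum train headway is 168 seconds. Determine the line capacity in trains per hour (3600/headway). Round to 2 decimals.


Capacity = 3600 / headway
Capacity = 3600 / 168
Capacity = 21.43 trains/hour

21.43


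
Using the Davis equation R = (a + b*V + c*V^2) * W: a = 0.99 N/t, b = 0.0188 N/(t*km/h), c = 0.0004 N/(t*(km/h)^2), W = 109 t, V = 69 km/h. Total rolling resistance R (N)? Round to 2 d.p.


b*V = 0.0188 * 69 = 1.2972
c*V^2 = 0.0004 * 4761 = 1.9044
R_per_t = 0.99 + 1.2972 + 1.9044 = 4.1916 N/t
R_total = 4.1916 * 109 = 456.88 N

456.88


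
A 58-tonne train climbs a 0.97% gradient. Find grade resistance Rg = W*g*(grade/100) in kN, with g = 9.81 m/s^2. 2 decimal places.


Rg = W * 9.81 * grade / 100
Rg = 58 * 9.81 * 0.97 / 100
Rg = 568.98 * 0.0097
Rg = 5.52 kN

5.52


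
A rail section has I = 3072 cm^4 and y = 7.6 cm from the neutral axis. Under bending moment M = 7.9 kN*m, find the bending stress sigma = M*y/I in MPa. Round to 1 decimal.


Convert units:
M = 7.9 kN*m = 7900000 N*mm
y = 7.6 cm = 76 mm
I = 3072 cm^4 = 30720000 mm^4
sigma = 7900000 * 76 / 30720000
sigma = 19.5 MPa

19.5


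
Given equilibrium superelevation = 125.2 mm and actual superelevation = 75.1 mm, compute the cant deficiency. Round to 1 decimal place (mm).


Cant deficiency = equilibrium cant - actual cant
CD = 125.2 - 75.1
CD = 50.1 mm

50.1


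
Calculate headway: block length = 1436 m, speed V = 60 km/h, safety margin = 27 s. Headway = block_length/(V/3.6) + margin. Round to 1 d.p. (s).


V = 60 / 3.6 = 16.6667 m/s
Block traversal time = 1436 / 16.6667 = 86.16 s
Headway = 86.16 + 27
Headway = 113.2 s

113.2


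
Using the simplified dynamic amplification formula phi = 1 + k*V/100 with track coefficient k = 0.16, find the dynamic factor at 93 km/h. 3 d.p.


phi = 1 + k * V / 100
phi = 1 + 0.16 * 93 / 100
phi = 1 + 0.1488
phi = 1.149

1.149


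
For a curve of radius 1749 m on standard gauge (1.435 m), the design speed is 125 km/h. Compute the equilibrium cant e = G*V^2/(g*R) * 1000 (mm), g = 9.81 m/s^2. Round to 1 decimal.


Convert speed: V = 125 / 3.6 = 34.7222 m/s
Apply formula: e = 1.435 * 34.7222^2 / (9.81 * 1749)
e = 1.435 * 1205.6327 / 17157.69
e = 0.100834 m = 100.8 mm

100.8


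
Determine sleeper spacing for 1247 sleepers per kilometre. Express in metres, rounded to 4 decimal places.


Spacing = 1000 m / number of sleepers
Spacing = 1000 / 1247
Spacing = 0.8019 m

0.8019


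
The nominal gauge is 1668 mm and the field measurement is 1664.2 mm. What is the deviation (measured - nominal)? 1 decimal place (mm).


Deviation = measured - nominal
Deviation = 1664.2 - 1668
Deviation = -3.8 mm

-3.8


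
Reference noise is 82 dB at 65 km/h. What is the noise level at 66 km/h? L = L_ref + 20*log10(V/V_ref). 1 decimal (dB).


V/V_ref = 66 / 65 = 1.015385
log10(1.015385) = 0.006631
20 * 0.006631 = 0.1326
L = 82 + 0.1326 = 82.1 dB

82.1


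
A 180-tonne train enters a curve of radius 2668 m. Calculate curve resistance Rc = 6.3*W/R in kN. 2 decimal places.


Rc = 6.3 * W / R
Rc = 6.3 * 180 / 2668
Rc = 1134.0 / 2668
Rc = 0.43 kN

0.43


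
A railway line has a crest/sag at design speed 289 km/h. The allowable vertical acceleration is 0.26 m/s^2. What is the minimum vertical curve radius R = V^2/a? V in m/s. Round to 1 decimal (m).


Convert speed: V = 289 / 3.6 = 80.2778 m/s
V^2 = 6444.5216 m^2/s^2
R_v = 6444.5216 / 0.26
R_v = 24786.6 m

24786.6


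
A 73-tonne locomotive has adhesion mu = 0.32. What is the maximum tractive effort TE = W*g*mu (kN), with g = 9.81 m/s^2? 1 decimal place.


TE_max = W * g * mu
TE_max = 73 * 9.81 * 0.32
TE_max = 716.13 * 0.32
TE_max = 229.2 kN

229.2


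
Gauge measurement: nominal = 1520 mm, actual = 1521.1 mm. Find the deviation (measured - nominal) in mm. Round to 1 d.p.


Deviation = measured - nominal
Deviation = 1521.1 - 1520
Deviation = 1.1 mm

1.1


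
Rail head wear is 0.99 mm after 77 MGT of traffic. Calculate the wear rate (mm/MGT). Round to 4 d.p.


Wear rate = total wear / cumulative tonnage
Rate = 0.99 / 77
Rate = 0.0129 mm/MGT

0.0129


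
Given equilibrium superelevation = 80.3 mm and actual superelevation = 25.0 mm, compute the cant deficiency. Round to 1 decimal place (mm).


Cant deficiency = equilibrium cant - actual cant
CD = 80.3 - 25.0
CD = 55.3 mm

55.3


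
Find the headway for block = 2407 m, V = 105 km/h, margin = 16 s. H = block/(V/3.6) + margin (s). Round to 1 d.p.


V = 105 / 3.6 = 29.1667 m/s
Block traversal time = 2407 / 29.1667 = 82.5257 s
Headway = 82.5257 + 16
Headway = 98.5 s

98.5


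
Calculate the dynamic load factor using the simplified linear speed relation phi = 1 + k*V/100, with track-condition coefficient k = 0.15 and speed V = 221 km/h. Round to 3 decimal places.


phi = 1 + k * V / 100
phi = 1 + 0.15 * 221 / 100
phi = 1 + 0.3315
phi = 1.332

1.332


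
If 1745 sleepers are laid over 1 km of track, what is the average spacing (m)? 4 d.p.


Spacing = 1000 m / number of sleepers
Spacing = 1000 / 1745
Spacing = 0.5731 m

0.5731


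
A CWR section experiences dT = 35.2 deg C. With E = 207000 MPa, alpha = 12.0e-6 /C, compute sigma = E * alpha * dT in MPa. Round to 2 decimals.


sigma = E * alpha * dT
sigma = 207000 * 12.0e-6 * 35.2
sigma = 2.484 * 35.2
sigma = 87.44 MPa

87.44


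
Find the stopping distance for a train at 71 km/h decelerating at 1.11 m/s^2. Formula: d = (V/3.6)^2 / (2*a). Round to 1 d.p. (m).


Convert speed: V = 71 / 3.6 = 19.7222 m/s
V^2 = 388.966
d = 388.966 / (2 * 1.11)
d = 388.966 / 2.22
d = 175.2 m

175.2


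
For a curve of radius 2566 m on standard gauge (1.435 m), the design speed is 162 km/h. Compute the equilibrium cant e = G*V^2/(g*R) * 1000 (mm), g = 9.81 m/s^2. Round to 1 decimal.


Convert speed: V = 162 / 3.6 = 45.0 m/s
Apply formula: e = 1.435 * 45.0^2 / (9.81 * 2566)
e = 1.435 * 2025.0 / 25172.46
e = 0.115439 m = 115.4 mm

115.4


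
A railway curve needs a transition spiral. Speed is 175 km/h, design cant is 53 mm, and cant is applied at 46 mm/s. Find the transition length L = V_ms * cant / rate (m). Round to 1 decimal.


Convert speed: V = 175 / 3.6 = 48.6111 m/s
L = 48.6111 * 53 / 46
L = 2576.3889 / 46
L = 56.0 m

56.0


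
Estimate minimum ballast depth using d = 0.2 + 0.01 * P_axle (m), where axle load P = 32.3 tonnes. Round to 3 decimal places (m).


d = 0.2 + 0.01 * 32.3
d = 0.2 + 0.323
d = 0.523 m

0.523


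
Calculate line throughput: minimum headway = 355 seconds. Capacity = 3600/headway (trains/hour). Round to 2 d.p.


Capacity = 3600 / headway
Capacity = 3600 / 355
Capacity = 10.14 trains/hour

10.14


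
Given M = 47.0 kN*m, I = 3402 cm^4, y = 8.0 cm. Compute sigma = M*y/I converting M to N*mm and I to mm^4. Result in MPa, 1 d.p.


Convert units:
M = 47.0 kN*m = 47000000 N*mm
y = 8.0 cm = 80 mm
I = 3402 cm^4 = 34020000 mm^4
sigma = 47000000 * 80 / 34020000
sigma = 110.5 MPa

110.5


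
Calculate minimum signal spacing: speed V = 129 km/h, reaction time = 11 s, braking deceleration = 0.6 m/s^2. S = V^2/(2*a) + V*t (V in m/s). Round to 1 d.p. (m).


V = 129 / 3.6 = 35.8333 m/s
Braking distance = 35.8333^2 / (2*0.6) = 1070.0231 m
Sighting distance = 35.8333 * 11 = 394.1667 m
S = 1070.0231 + 394.1667 = 1464.2 m

1464.2


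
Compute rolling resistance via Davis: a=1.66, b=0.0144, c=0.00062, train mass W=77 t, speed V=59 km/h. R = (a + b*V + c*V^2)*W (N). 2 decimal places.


b*V = 0.0144 * 59 = 0.8496
c*V^2 = 0.00062 * 3481 = 2.15822
R_per_t = 1.66 + 0.8496 + 2.15822 = 4.66782 N/t
R_total = 4.66782 * 77 = 359.42 N

359.42


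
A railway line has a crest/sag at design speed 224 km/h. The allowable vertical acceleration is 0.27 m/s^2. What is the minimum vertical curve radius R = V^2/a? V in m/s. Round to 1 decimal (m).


Convert speed: V = 224 / 3.6 = 62.2222 m/s
V^2 = 3871.6049 m^2/s^2
R_v = 3871.6049 / 0.27
R_v = 14339.3 m

14339.3


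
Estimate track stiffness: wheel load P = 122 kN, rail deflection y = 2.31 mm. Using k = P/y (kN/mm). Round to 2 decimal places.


Track stiffness k = P / y
k = 122 / 2.31
k = 52.81 kN/mm

52.81


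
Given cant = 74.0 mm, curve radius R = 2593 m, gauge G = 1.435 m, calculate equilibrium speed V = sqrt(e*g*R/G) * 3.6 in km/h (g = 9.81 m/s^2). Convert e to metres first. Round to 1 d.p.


Convert cant: e = 74.0 mm = 0.0740 m
V_ms = sqrt(0.0740 * 9.81 * 2593 / 1.435)
V_ms = sqrt(1311.750815) = 36.2181 m/s
V = 36.2181 * 3.6 = 130.4 km/h

130.4


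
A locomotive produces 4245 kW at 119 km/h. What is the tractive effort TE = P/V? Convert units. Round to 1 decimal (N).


Convert: P = 4245 kW = 4245000 W
V = 119 / 3.6 = 33.0556 m/s
TE = 4245000 / 33.0556
TE = 128420.2 N

128420.2


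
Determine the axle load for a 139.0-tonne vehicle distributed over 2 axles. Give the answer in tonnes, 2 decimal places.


Load per axle = total weight / number of axles
Load = 139.0 / 2
Load = 69.50 tonnes

69.50


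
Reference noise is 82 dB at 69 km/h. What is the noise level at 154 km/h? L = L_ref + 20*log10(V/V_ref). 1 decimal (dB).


V/V_ref = 154 / 69 = 2.231884
log10(2.231884) = 0.348672
20 * 0.348672 = 6.9734
L = 82 + 6.9734 = 89.0 dB

89.0


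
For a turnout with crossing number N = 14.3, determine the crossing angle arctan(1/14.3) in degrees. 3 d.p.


1/N = 1/14.3 = 0.06993
angle = arctan(0.06993) = 0.069816 rad
angle = 0.069816 * 180/pi = 4.000 degrees

4.000


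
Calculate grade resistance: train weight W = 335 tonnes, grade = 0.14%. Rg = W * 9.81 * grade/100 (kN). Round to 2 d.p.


Rg = W * 9.81 * grade / 100
Rg = 335 * 9.81 * 0.14 / 100
Rg = 3286.35 * 0.0014
Rg = 4.60 kN

4.60


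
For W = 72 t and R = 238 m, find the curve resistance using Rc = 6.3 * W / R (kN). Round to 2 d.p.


Rc = 6.3 * W / R
Rc = 6.3 * 72 / 238
Rc = 453.6 / 238
Rc = 1.91 kN

1.91


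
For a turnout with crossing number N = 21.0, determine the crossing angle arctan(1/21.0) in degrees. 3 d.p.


1/N = 1/21.0 = 0.047619
angle = arctan(0.047619) = 0.047583 rad
angle = 0.047583 * 180/pi = 2.726 degrees

2.726


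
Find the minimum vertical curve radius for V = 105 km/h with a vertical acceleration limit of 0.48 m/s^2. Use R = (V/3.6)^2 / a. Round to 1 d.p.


Convert speed: V = 105 / 3.6 = 29.1667 m/s
V^2 = 850.6944 m^2/s^2
R_v = 850.6944 / 0.48
R_v = 1772.3 m

1772.3


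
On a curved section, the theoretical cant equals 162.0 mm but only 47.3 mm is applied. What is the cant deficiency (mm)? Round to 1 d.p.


Cant deficiency = equilibrium cant - actual cant
CD = 162.0 - 47.3
CD = 114.7 mm

114.7


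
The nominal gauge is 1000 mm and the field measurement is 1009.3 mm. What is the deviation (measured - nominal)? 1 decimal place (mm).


Deviation = measured - nominal
Deviation = 1009.3 - 1000
Deviation = 9.3 mm

9.3


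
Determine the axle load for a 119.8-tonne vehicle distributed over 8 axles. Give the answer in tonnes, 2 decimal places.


Load per axle = total weight / number of axles
Load = 119.8 / 8
Load = 14.98 tonnes

14.98


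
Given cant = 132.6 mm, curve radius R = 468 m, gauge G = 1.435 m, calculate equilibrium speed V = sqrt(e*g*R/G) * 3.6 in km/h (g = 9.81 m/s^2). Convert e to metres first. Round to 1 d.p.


Convert cant: e = 132.6 mm = 0.1326 m
V_ms = sqrt(0.1326 * 9.81 * 468 / 1.435)
V_ms = sqrt(424.234988) = 20.597 m/s
V = 20.597 * 3.6 = 74.1 km/h

74.1


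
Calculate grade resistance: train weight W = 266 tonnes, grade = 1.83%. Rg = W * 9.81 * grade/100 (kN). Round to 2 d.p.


Rg = W * 9.81 * grade / 100
Rg = 266 * 9.81 * 1.83 / 100
Rg = 2609.46 * 0.0183
Rg = 47.75 kN

47.75


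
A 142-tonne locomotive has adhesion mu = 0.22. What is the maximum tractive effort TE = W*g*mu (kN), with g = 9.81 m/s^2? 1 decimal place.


TE_max = W * g * mu
TE_max = 142 * 9.81 * 0.22
TE_max = 1393.02 * 0.22
TE_max = 306.5 kN

306.5


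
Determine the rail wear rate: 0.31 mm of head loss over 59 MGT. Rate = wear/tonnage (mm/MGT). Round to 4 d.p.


Wear rate = total wear / cumulative tonnage
Rate = 0.31 / 59
Rate = 0.0053 mm/MGT

0.0053


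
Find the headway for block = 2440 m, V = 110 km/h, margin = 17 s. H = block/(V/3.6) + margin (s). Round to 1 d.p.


V = 110 / 3.6 = 30.5556 m/s
Block traversal time = 2440 / 30.5556 = 79.8545 s
Headway = 79.8545 + 17
Headway = 96.9 s

96.9


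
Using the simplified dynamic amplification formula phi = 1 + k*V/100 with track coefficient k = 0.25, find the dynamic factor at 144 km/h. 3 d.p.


phi = 1 + k * V / 100
phi = 1 + 0.25 * 144 / 100
phi = 1 + 0.36
phi = 1.360

1.360


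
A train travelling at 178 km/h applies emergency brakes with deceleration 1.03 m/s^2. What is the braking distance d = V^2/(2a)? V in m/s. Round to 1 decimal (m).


Convert speed: V = 178 / 3.6 = 49.4444 m/s
V^2 = 2444.7531
d = 2444.7531 / (2 * 1.03)
d = 2444.7531 / 2.06
d = 1186.8 m

1186.8


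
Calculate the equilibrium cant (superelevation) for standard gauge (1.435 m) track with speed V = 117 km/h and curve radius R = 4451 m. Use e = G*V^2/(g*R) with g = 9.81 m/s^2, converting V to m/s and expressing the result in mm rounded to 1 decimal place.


Convert speed: V = 117 / 3.6 = 32.5 m/s
Apply formula: e = 1.435 * 32.5^2 / (9.81 * 4451)
e = 1.435 * 1056.25 / 43664.31
e = 0.034713 m = 34.7 mm

34.7
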